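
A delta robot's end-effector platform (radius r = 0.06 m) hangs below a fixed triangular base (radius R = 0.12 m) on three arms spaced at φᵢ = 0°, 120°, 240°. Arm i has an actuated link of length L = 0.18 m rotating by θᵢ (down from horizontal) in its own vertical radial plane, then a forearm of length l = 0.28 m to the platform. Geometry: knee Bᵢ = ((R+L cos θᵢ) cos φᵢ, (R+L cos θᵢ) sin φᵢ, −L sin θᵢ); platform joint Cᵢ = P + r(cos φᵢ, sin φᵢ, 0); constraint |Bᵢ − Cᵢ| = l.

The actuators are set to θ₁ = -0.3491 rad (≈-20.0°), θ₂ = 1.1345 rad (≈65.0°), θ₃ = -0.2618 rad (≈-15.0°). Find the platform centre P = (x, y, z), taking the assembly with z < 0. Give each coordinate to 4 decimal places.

O1 = (0.2291·cos0.0°, 0.2291·sin0.0°, 0.0616) = (0.2291, 0.0000, 0.0616)
φ2=120.0°: virtual centre (-0.0680, 0.1178, -0.1631), radius l
arm 3 at φ=240.0°: e+L cos θ3 = 0.2339;  O3 = (-0.1169, -0.2025, 0.0466)
subtract pairs → two planes through P
plane₁₂: -0.5944x+0.2357y+-0.4494z = -0.0112
det = 0.4039;  x = 0.0109+-0.4682z,  y = -0.0200+0.7261z
sphere 1 gives Az²+Bz+C=0 with A=1.7465, B=0.0523, C=-0.0266;  B²−4AC=0.1883;  roots -0.1392, 0.1093;  negative root z = -0.1392
x = 0.0761, y = -0.1211

(0.0761, -0.1211, -0.1392)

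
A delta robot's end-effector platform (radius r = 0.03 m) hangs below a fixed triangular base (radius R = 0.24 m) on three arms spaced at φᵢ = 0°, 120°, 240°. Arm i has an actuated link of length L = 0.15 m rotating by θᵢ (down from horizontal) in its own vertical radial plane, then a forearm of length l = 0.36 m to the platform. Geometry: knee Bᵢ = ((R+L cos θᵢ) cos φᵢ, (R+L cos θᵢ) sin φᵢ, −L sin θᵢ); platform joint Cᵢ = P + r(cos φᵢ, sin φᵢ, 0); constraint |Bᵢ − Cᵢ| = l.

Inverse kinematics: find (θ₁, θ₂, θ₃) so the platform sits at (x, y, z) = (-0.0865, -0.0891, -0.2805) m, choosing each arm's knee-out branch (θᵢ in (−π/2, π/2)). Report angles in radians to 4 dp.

φ1=0.0° → target in arm frame (-0.0865, -0.0891)
  A cos θ + B sin θ = C:  0.2965·cos θ + -0.2805·sin θ = -0.2248
  θ1 = atan2(B,A) + arccos(C/0.4082) = 1.3963
φ2=120.0° → target in arm frame (-0.0339, 0.1195)
  A cos θ + B sin θ = C:  0.2439·cos θ + -0.2805·sin θ = -0.1511
  γ=atan2(-0.2805,0.2439)=-0.8551;  ψ=arccos(-0.4066)=1.9896;  θ2=γ+ψ≈1.1345
arm 3 (φ=240.0°): x'=0.1204, y'=-0.0304
  A=0.0896, B=-0.2805, C=(l²−L²−A²−y'²−z²)/(2L)=0.0649
  √(A²+B²)=0.2945;  θ3 = -1.2617+1.3485 ≈ 0.0869

θ₁ = 1.3963, θ₂ = 1.1345, θ₃ = 0.0869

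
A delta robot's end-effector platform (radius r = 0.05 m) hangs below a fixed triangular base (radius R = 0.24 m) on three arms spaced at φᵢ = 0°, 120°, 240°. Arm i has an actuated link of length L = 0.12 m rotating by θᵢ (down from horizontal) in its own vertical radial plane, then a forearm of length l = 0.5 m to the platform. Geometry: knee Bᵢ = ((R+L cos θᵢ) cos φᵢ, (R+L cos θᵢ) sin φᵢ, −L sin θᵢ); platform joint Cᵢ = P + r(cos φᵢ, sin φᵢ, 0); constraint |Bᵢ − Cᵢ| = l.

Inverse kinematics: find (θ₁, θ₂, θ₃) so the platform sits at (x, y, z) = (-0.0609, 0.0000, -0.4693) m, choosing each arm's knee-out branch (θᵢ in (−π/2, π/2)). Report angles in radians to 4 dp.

rotate P by −φ1: (-0.0609, 0.0000, -0.4693)
  A=0.2509, B=-0.4693, C=(l²−L²−A²−y'²−z²)/(2L)=-0.1983
  γ=atan2(-0.4693,0.2509)=-1.0798;  ψ=arccos(-0.3726)=1.9527;  θ1=γ+ψ≈0.8728
rotate P by −φ2: (0.0304, 0.0527, -0.4693)
  A cos θ + B sin θ = C:  0.1596·cos θ + -0.4693·sin θ = -0.0537
  γ=atan2(-0.4693,0.1596)=-1.2431;  ψ=arccos(-0.1083)=1.6793;  θ2=γ+ψ≈0.4362
rotate P by −φ3: (0.0305, -0.0527, -0.4693)
  e−x'=0.1595;  (l²−L²−(e−x')²−y'²−z²)/2L = -0.0537
  √(A²+B²)=0.4957;  θ3 = -1.2431+1.6793 ≈ 0.4362

θ₁ = 0.8728, θ₂ = 0.4362, θ₃ = 0.4362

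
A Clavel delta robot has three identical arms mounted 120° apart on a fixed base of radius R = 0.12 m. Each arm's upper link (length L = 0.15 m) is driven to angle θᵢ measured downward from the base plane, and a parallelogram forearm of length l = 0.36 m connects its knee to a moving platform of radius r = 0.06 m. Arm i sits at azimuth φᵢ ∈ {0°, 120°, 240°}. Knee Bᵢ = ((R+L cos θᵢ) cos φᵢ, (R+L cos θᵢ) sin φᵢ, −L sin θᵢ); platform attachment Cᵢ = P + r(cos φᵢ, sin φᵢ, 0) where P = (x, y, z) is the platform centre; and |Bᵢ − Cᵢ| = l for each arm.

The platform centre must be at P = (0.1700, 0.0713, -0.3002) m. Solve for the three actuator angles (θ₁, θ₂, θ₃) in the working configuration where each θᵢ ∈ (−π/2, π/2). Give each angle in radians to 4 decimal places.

rotate P by −φ1: (0.1700, 0.0713, -0.3002)
  A=-0.1100, B=-0.3002, C=(l²−L²−A²−y'²−z²)/(2L)=-0.0007
  θ1 = atan2(B,A) + arccos(C/0.3197) = -0.3491
φ2=120.0° → target in arm frame (-0.0233, -0.1829)
  A=0.0833, B=-0.3002, C=(l²−L²−A²−y'²−z²)/(2L)=-0.0780
  √(A²+B²)=0.3115;  θ2 = -1.3003+1.8238 ≈ 0.5235
rotate P by −φ3: (-0.1467, 0.1116, -0.3002)
  e−x'=0.2067;  (l²−L²−(e−x')²−y'²−z²)/2L = -0.1274
  θ3 = atan2(B,A) + arccos(C/0.3645) = 0.9601

θ₁ = -0.3491, θ₂ = 0.5235, θ₃ = 0.9601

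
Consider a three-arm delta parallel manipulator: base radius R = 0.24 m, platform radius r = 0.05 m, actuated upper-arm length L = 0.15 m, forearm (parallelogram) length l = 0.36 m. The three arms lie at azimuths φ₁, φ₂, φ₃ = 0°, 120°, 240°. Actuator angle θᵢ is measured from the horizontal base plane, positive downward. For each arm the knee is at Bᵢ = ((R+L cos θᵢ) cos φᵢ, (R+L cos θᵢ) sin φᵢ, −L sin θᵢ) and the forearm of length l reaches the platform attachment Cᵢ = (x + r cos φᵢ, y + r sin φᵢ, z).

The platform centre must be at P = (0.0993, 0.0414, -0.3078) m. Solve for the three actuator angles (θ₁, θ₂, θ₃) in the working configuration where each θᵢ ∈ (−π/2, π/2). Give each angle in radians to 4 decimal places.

θ₁ = 0.2614, θ₂ = 0.9598, θ₃ = 1.3090

φ1=0.0° → target in arm frame (0.0993, 0.0414)
  A=0.0907, B=-0.3078, C=(l²−L²−A²−y'²−z²)/(2L)=0.0081
  γ=atan2(-0.3078,0.0907)=-1.2842;  ψ=arccos(0.0251)=1.5457;  θ1=γ+ψ≈0.2614
rotate P by −φ2: (-0.0138, -0.1067, -0.3078)
  A cos θ + B sin θ = C:  0.2038·cos θ + -0.3078·sin θ = -0.1352
  √(A²+B²)=0.3692;  θ2 = -0.9860+1.9457 ≈ 0.9598
rotate P by −φ3: (-0.0855, 0.0653, -0.3078)
  A cos θ + B sin θ = C:  0.2755·cos θ + -0.3078·sin θ = -0.2260
  γ=atan2(-0.3078,0.2755)=-0.8407;  ψ=arccos(-0.5472)=2.1498;  θ3=γ+ψ≈1.3090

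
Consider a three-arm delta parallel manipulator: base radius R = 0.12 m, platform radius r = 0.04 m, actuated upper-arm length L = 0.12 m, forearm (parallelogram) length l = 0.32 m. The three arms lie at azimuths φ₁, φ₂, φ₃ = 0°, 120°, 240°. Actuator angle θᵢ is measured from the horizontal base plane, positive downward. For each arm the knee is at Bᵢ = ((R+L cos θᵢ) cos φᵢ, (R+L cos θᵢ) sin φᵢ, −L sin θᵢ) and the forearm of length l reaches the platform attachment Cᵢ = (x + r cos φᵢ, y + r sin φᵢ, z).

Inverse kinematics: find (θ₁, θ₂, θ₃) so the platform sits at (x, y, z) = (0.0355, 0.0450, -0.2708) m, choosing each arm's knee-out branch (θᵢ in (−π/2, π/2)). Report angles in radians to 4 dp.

θ₁ = 0.0003, θ₂ = 0.0874, θ₃ = 0.5238

φ1=0.0° → target in arm frame (0.0355, 0.0450)
  A cos θ + B sin θ = C:  0.0445·cos θ + -0.2708·sin θ = 0.0444
  θ1 = atan2(B,A) + arccos(C/0.2744) = 0.0003
arm 2 (φ=120.0°): x'=0.0212, y'=-0.0532
  A=0.0588, B=-0.2708, C=(l²−L²−A²−y'²−z²)/(2L)=0.0349
  √(A²+B²)=0.2771;  θ2 = -1.3571+1.4445 ≈ 0.0874
rotate P by −φ3: (-0.0567, 0.0082, -0.2708)
  e−x'=0.1367;  (l²−L²−(e−x')²−y'²−z²)/2L = -0.0171
  θ3 = atan2(B,A) + arccos(C/0.3034) = 0.5238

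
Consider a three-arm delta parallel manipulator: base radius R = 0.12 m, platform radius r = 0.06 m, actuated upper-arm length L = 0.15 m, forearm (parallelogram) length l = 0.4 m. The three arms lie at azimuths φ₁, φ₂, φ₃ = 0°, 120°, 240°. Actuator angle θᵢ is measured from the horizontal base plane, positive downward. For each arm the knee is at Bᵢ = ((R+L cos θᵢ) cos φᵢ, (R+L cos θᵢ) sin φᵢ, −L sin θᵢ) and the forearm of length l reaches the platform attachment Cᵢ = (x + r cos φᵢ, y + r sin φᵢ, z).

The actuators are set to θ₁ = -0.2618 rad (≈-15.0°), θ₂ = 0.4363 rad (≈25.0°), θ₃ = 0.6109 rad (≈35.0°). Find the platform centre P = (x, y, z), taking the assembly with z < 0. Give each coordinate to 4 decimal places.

φ1=0.0°: virtual centre (0.2049, 0.0000, 0.0388), radius l
φ2=120.0°: virtual centre (-0.0980, 0.1697, -0.0634), radius l
φ3=240.0°: virtual centre (-0.0914, -0.1584, -0.0860), radius l
eliminate P² terms by subtracting sphere 1 from 2 and 3
linear system: -0.6057x+0.3394y = -0.0011−-0.2044z; -0.5926x+-0.3167y = -0.0026−-0.2497z
Cramer: x(z) = 0.0031-0.3804z;  y(z) = 0.0025-0.0766z
into |P−centre ₁|² = l²: 1.1506z² + 0.0755z + -0.1178 = 0;  Δ = 0.5478;  z = -0.3544 or 0.2888 → z<0 root = -0.3544
x = 0.1380, y = 0.0296

(0.1380, 0.0296, -0.3544)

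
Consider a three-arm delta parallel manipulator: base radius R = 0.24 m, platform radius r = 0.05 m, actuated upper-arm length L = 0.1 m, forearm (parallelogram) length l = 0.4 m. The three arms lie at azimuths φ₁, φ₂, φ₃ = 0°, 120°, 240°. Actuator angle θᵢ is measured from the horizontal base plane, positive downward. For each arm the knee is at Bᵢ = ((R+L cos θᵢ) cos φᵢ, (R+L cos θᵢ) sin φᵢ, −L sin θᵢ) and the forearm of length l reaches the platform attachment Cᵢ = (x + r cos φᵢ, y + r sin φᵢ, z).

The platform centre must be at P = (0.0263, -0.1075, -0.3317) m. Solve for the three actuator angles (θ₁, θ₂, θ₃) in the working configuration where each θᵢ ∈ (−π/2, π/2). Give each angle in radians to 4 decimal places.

θ₁ = 0.4365, θ₂ = 1.3090, θ₃ = 0.0000

rotate P by −φ1: (0.0263, -0.1075, -0.3317)
  e−x'=0.1637;  (l²−L²−(e−x')²−y'²−z²)/2L = 0.0081
  θ1 = atan2(B,A) + arccos(C/0.3699) = 0.4365
φ2=120.0° → target in arm frame (-0.1062, 0.0310)
  A=0.2962, B=-0.3317, C=(l²−L²−A²−y'²−z²)/(2L)=-0.2437
  γ=atan2(-0.3317,0.2962)=-0.8418;  ψ=arccos(-0.5480)=2.1508;  θ2=γ+ψ≈1.3090
arm 3 (φ=240.0°): x'=0.0799, y'=0.0765
  A cos θ + B sin θ = C:  0.1101·cos θ + -0.3317·sin θ = 0.1100
  √(A²+B²)=0.3495;  θ3 = -1.2504+1.2505 ≈ 0.0000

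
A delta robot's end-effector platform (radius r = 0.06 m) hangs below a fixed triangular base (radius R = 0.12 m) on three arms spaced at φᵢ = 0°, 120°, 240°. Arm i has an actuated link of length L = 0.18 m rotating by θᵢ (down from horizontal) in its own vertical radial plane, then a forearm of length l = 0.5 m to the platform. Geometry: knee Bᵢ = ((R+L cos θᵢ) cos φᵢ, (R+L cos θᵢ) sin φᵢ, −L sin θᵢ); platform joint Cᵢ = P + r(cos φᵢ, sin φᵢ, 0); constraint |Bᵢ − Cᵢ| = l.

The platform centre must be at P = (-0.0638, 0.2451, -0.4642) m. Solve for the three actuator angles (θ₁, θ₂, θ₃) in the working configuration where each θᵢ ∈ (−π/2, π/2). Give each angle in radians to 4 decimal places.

rotate P by −φ1: (-0.0638, 0.2451, -0.4642)
  A=0.1238, B=-0.4642, C=(l²−L²−A²−y'²−z²)/(2L)=-0.2036
  θ1 = atan2(B,A) + arccos(C/0.4804) = 0.6982
arm 2 (φ=120.0°): x'=0.2442, y'=-0.0673
  A cos θ + B sin θ = C:  -0.1842·cos θ + -0.4642·sin θ = -0.1009
  √(A²+B²)=0.4994;  θ2 = -1.9485+1.7743 ≈ -0.1742
rotate P by −φ3: (-0.1804, -0.1778, -0.4642)
  A cos θ + B sin θ = C:  0.2404·cos θ + -0.4642·sin θ = -0.2424
  γ=atan2(-0.4642,0.2404)=-1.0930;  ψ=arccos(-0.4637)=2.0530;  θ3=γ+ψ≈0.9600

θ₁ = 0.6982, θ₂ = -0.1742, θ₃ = 0.9600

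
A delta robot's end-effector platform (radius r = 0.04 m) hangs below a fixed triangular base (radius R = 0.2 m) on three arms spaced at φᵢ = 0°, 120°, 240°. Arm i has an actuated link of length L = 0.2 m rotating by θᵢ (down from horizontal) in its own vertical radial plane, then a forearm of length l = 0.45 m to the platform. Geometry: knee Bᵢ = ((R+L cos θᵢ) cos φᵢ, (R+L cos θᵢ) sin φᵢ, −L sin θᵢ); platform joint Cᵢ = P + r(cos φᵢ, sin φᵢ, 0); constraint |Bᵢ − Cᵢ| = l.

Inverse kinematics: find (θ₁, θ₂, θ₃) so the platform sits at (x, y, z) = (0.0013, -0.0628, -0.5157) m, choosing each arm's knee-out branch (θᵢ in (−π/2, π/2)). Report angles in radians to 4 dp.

φ1=0.0° → target in arm frame (0.0013, -0.0628)
  A cos θ + B sin θ = C:  0.1587·cos θ + -0.5157·sin θ = -0.3314
  θ1 = atan2(B,A) + arccos(C/0.5396) = 0.9600
arm 2 (φ=120.0°): x'=-0.0550, y'=0.0303
  A=0.2150, B=-0.5157, C=(l²−L²−A²−y'²−z²)/(2L)=-0.3765
  θ2 = atan2(B,A) + arccos(C/0.5587) = 1.1345
φ3=240.0° → target in arm frame (0.0537, 0.0325)
  e−x'=0.1063;  (l²−L²−(e−x')²−y'²−z²)/2L = -0.2895
  √(A²+B²)=0.5265;  θ3 = -1.3676+2.1529 ≈ 0.7853

θ₁ = 0.9600, θ₂ = 1.1345, θ₃ = 0.7853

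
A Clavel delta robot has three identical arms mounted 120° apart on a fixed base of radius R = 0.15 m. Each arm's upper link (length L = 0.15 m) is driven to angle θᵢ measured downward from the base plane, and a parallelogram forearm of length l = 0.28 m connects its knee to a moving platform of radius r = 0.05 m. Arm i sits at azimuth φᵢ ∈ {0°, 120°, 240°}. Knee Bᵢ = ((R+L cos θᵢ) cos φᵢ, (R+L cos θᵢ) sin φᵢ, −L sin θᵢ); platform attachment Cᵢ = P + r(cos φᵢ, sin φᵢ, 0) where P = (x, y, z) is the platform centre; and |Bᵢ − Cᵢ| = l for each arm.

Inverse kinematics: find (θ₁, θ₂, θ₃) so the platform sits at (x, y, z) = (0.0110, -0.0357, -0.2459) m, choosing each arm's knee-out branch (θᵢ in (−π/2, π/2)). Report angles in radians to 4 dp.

θ₁ = 0.5236, θ₂ = 0.7857, θ₃ = 0.4361

arm 1 (φ=0.0°): x'=0.0110, y'=-0.0357
  A=0.0890, B=-0.2459, C=(l²−L²−A²−y'²−z²)/(2L)=-0.0459
  γ=atan2(-0.2459,0.0890)=-1.2235;  ψ=arccos(-0.1754)=1.7471;  θ1=γ+ψ≈0.5236
rotate P by −φ2: (-0.0364, 0.0083, -0.2459)
  e−x'=0.1364;  (l²−L²−(e−x')²−y'²−z²)/2L = -0.0775
  θ2 = atan2(B,A) + arccos(C/0.2812) = 0.7857
rotate P by −φ3: (0.0254, 0.0274, -0.2459)
  A cos θ + B sin θ = C:  0.0746·cos θ + -0.2459·sin θ = -0.0363
  √(A²+B²)=0.2570;  θ3 = -1.2763+1.7124 ≈ 0.4361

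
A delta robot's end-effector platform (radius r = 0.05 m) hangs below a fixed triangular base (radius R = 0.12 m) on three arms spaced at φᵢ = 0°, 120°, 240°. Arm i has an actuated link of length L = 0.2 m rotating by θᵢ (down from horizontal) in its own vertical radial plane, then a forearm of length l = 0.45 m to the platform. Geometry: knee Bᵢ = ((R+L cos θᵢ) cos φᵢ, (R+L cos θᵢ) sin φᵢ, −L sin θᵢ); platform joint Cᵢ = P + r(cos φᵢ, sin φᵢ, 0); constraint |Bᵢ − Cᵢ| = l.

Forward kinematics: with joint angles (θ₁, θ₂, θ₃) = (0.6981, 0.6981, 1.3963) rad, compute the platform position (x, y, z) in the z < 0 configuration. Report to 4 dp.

(0.1021, 0.1768, -0.5242)

arm 1 at φ=0.0°: (R−r)+L cos θ1 = 0.2232;  O1 = (0.2232, 0.0000, -0.1286)
O2 = (0.2232·cos120.0°, 0.2232·sin120.0°, -0.1286) = (-0.1116, 0.1933, -0.1286)
φ3=240.0°: virtual centre (-0.0524, -0.0907, -0.1970), radius l
subtract pairs → two planes through P
[-0.6696 0.3866 0.0000]·P = 0.0000;  [-0.5511 -0.1814 -0.1368]·P = -0.0166
det = 0.3345;  x = 0.0192+-0.1581z,  y = 0.0332+-0.2739z
sphere 1 gives Az²+Bz+C=0 with A=1.1000, B=0.3034, C=-0.1432;  B²−4AC=0.7223;  roots -0.5242, 0.2484;  negative root z = -0.5242
x = 0.1021, y = 0.1768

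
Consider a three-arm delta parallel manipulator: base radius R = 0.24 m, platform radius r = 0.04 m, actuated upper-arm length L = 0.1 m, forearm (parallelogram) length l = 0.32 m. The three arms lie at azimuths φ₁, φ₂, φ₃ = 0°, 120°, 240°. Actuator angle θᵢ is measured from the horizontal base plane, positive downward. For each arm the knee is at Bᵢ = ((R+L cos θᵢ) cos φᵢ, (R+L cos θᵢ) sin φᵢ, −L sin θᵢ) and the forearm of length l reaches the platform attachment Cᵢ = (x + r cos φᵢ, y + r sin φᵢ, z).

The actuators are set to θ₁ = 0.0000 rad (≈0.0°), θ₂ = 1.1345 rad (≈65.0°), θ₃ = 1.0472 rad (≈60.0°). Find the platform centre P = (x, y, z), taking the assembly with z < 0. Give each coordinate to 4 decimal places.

S1 = (0.3000·cos0.0°, 0.3000·sin0.0°, 0.0000) = (0.3000, 0.0000, 0.0000)
arm 2 at φ=120.0°: e+L cos θ2 = 0.2423;  S2 = (-0.1211, 0.2098, -0.0906)
φ3=240.0°: virtual centre (-0.1250, -0.2165, -0.0866), radius l
subtract pairs → two planes through P
plane₁₂: -0.8423x+0.4196y+-0.1813z = -0.0231
det = 0.7214;  x = 0.0255+-0.2096z,  y = -0.0039+0.0114z
quadratic in z: (1.0440)z²+(0.1150)z+(-0.0270)=0, √Δ=0.3551 → z ∈ {-0.2251, 0.1150}; z = -0.2251 (taking z<0)
x = 0.0727, y = -0.0064

(0.0727, -0.0064, -0.2251)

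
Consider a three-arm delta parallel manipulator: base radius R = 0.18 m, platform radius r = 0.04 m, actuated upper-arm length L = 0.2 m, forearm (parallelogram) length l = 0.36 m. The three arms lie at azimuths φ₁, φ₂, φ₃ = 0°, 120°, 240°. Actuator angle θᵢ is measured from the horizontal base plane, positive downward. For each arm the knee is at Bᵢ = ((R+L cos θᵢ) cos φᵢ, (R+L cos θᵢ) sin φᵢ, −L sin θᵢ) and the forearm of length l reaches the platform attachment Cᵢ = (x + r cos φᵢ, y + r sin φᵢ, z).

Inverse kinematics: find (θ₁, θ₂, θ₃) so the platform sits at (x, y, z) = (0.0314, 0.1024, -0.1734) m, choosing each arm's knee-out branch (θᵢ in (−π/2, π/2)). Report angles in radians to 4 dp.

φ1=0.0° → target in arm frame (0.0314, 0.1024)
  A cos θ + B sin θ = C:  0.1086·cos θ + -0.1734·sin θ = 0.0931
  γ=atan2(-0.1734,0.1086)=-1.0113;  ψ=arccos(0.4552)=1.0982;  θ1=γ+ψ≈0.0869
arm 2 (φ=120.0°): x'=0.0730, y'=-0.0784
  e−x'=0.0670;  (l²−L²−(e−x')²−y'²−z²)/2L = 0.1222
  √(A²+B²)=0.1859;  θ2 = -1.2020+0.8532 ≈ -0.3487
arm 3 (φ=240.0°): x'=-0.1044, y'=-0.0240
  A cos θ + B sin θ = C:  0.2444·cos θ + -0.1734·sin θ = -0.0019
  θ3 = atan2(B,A) + arccos(C/0.2996) = 0.9601

θ₁ = 0.0869, θ₂ = -0.3487, θ₃ = 0.9601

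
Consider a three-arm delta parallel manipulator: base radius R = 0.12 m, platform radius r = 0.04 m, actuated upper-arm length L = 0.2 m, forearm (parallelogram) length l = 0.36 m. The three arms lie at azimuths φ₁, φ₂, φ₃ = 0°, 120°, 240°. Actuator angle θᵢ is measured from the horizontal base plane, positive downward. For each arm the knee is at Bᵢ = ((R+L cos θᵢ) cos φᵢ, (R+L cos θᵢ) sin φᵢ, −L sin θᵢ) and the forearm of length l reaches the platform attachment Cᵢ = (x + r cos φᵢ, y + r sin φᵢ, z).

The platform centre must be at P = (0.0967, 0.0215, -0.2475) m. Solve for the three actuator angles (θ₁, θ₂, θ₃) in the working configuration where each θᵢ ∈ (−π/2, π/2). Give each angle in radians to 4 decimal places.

θ₁ = -0.3493, θ₂ = 0.3492, θ₃ = 0.5236

φ1=0.0° → target in arm frame (0.0967, 0.0215)
  A cos θ + B sin θ = C:  -0.0167·cos θ + -0.2475·sin θ = 0.0690
  θ1 = atan2(B,A) + arccos(C/0.2481) = -0.3493
φ2=120.0° → target in arm frame (-0.0297, -0.0945)
  A=0.1097, B=-0.2475, C=(l²−L²−A²−y'²−z²)/(2L)=0.0184
  γ=atan2(-0.2475,0.1097)=-1.1535;  ψ=arccos(0.0681)=1.5027;  θ2=γ+ψ≈0.3492
φ3=240.0° → target in arm frame (-0.0670, 0.0730)
  A cos θ + B sin θ = C:  0.1470·cos θ + -0.2475·sin θ = 0.0035
  θ3 = atan2(B,A) + arccos(C/0.2878) = 0.5236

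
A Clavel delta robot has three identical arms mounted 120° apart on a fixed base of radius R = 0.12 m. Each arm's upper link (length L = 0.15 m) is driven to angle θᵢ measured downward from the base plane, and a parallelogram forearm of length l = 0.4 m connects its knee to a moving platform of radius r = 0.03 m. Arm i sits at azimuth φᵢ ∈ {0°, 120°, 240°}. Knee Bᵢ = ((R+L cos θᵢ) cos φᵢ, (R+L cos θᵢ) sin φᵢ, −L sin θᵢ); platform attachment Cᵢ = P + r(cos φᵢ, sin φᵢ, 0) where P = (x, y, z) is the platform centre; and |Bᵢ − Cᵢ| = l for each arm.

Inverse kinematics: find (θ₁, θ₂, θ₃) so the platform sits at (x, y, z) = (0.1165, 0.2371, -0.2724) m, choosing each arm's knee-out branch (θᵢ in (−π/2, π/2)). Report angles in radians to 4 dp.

θ₁ = -0.1748, θ₂ = -0.3494, θ₃ = 1.3961

arm 1 (φ=0.0°): x'=0.1165, y'=0.2371
  e−x'=-0.0265;  (l²−L²−(e−x')²−y'²−z²)/2L = 0.0213
  γ=atan2(-0.2724,-0.0265)=-1.6678;  ψ=arccos(0.0777)=1.4930;  θ1=γ+ψ≈-0.1748
arm 2 (φ=120.0°): x'=0.1471, y'=-0.2194
  A cos θ + B sin θ = C:  -0.0571·cos θ + -0.2724·sin θ = 0.0396
  θ2 = atan2(B,A) + arccos(C/0.2783) = -0.3494
rotate P by −φ3: (-0.2636, -0.0177, -0.2724)
  A cos θ + B sin θ = C:  0.3536·cos θ + -0.2724·sin θ = -0.2068
  γ=atan2(-0.2724,0.3536)=-0.6564;  ψ=arccos(-0.4633)=2.0525;  θ3=γ+ψ≈1.3961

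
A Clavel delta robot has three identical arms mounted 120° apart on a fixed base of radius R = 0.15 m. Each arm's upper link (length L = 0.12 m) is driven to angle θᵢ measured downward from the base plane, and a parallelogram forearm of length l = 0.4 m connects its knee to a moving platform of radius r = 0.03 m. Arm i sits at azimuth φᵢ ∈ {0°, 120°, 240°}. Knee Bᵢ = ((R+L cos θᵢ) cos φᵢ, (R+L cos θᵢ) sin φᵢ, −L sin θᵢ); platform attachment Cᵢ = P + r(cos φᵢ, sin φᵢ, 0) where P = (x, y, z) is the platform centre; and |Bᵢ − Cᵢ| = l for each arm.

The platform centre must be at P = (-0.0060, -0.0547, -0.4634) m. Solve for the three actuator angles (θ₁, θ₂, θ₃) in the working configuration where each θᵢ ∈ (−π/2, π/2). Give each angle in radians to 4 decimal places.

θ₁ = 1.1344, θ₂ = 1.3090, θ₃ = 0.8729

arm 1 (φ=0.0°): x'=-0.0060, y'=-0.0547
  e−x'=0.1260;  (l²−L²−(e−x')²−y'²−z²)/2L = -0.3667
  θ1 = atan2(B,A) + arccos(C/0.4802) = 1.1344
φ2=120.0° → target in arm frame (-0.0444, 0.0325)
  e−x'=0.1644;  (l²−L²−(e−x')²−y'²−z²)/2L = -0.4051
  θ2 = atan2(B,A) + arccos(C/0.4917) = 1.3090
arm 3 (φ=240.0°): x'=0.0504, y'=0.0222
  e−x'=0.0696;  (l²−L²−(e−x')²−y'²−z²)/2L = -0.3103
  √(A²+B²)=0.4686;  θ3 = -1.4217+2.2946 ≈ 0.8729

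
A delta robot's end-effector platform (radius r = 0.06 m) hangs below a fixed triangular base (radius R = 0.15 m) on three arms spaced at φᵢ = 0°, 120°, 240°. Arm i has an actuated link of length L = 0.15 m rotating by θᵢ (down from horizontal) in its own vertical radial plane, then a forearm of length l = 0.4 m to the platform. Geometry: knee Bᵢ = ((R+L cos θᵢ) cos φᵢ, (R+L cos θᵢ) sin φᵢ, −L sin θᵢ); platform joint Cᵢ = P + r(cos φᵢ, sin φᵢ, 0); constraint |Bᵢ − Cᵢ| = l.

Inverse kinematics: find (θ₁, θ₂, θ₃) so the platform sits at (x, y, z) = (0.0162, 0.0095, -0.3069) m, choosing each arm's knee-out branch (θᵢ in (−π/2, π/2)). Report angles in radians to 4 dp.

rotate P by −φ1: (0.0162, 0.0095, -0.3069)
  e−x'=0.0738;  (l²−L²−(e−x')²−y'²−z²)/2L = 0.1259
  √(A²+B²)=0.3156;  θ1 = -1.3348+1.1605 ≈ -0.1744
arm 2 (φ=120.0°): x'=0.0001, y'=-0.0188
  A cos θ + B sin θ = C:  0.0899·cos θ + -0.3069·sin θ = 0.1163
  γ=atan2(-0.3069,0.0899)=-1.2859;  ψ=arccos(0.3636)=1.1987;  θ2=γ+ψ≈-0.0873
rotate P by −φ3: (-0.0163, 0.0093, -0.3069)
  e−x'=0.1063;  (l²−L²−(e−x')²−y'²−z²)/2L = 0.1064
  γ=atan2(-0.3069,0.1063)=-1.2373;  ψ=arccos(0.3276)=1.2370;  θ3=γ+ψ≈-0.0002

θ₁ = -0.1744, θ₂ = -0.0873, θ₃ = -0.0002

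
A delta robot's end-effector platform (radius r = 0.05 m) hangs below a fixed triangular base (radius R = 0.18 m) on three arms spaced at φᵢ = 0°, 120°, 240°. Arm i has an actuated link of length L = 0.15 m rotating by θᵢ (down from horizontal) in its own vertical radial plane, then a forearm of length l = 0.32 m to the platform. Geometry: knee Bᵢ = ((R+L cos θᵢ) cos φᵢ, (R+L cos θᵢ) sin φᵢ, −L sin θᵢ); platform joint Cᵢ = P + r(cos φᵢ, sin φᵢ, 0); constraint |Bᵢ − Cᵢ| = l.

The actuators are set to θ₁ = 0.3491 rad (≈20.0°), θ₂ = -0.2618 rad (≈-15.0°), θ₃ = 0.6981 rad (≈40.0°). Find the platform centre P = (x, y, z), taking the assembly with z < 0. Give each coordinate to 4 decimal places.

(-0.0053, 0.0679, -0.1978)

arm 1 at φ=0.0°: e+L cos θ1 = 0.2710;  O1 = (0.2710, 0.0000, -0.0513)
arm 2 at φ=120.0°: e+L cos θ2 = 0.2749;  O2 = (-0.1374, 0.2381, 0.0388)
O3 = (0.2449·cos240.0°, 0.2449·sin240.0°, -0.0964) = (-0.1225, -0.2121, -0.0964)
eliminate P² terms by subtracting sphere 1 from 2 and 3
[-0.8168 0.4761 0.1803]·P = 0.0010;  [-0.7868 -0.4242 -0.0902]·P = -0.0068
Cramer: x(z) = 0.0039+0.0465z;  y(z) = 0.0088-0.2989z
quadratic in z: (1.0915)z²+(0.0725)z+(-0.0284)=0, √Δ=0.3593 → z ∈ {-0.1978, 0.1313}; z = -0.1978 (taking z<0)
x = -0.0053, y = 0.0679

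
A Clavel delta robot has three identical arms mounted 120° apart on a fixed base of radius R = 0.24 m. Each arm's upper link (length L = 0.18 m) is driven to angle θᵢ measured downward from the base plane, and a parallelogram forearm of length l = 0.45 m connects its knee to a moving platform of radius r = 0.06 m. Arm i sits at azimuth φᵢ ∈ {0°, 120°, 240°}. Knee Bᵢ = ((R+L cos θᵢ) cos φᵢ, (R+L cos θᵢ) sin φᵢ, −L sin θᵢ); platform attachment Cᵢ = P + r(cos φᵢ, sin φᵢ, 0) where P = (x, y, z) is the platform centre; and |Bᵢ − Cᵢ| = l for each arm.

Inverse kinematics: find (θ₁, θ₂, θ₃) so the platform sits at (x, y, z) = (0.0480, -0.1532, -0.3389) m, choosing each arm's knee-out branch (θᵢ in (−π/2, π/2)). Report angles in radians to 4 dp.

rotate P by −φ1: (0.0480, -0.1532, -0.3389)
  e−x'=0.1320;  (l²−L²−(e−x')²−y'²−z²)/2L = 0.0399
  θ1 = atan2(B,A) + arccos(C/0.3637) = 0.2616
arm 2 (φ=120.0°): x'=-0.1567, y'=0.0350
  e−x'=0.3367;  (l²−L²−(e−x')²−y'²−z²)/2L = -0.1648
  θ2 = atan2(B,A) + arccos(C/0.4777) = 1.1343
arm 3 (φ=240.0°): x'=0.1087, y'=0.1182
  e−x'=0.0713;  (l²−L²−(e−x')²−y'²−z²)/2L = 0.1005
  θ3 = atan2(B,A) + arccos(C/0.3463) = -0.0871

θ₁ = 0.2616, θ₂ = 1.1343, θ₃ = -0.0871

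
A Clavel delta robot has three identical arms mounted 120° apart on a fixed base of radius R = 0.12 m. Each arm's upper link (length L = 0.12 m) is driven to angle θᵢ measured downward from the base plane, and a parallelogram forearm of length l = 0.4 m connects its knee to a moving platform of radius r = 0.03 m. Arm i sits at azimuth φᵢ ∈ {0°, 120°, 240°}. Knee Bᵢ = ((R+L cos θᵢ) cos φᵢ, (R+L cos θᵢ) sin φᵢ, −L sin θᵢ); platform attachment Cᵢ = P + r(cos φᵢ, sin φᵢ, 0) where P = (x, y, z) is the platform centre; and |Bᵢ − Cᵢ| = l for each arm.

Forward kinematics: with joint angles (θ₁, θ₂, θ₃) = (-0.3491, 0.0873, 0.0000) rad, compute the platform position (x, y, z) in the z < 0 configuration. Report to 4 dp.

φ1=0.0°: virtual centre (0.2028, 0.0000, 0.0410), radius l
S2 = (0.2095·cos120.0°, 0.2095·sin120.0°, -0.0105) = (-0.1048, 0.1815, -0.0105)
arm 3 at φ=240.0°: (R−r)+L cos θ3 = 0.2100;  S3 = (-0.1050, -0.1819, 0.0000)
eliminate P² terms by subtracting sphere 1 from 2 and 3
plane₁₂: -0.6151x+0.3629y+-0.1030z = 0.0012
Cramer: x(z) = -0.0021-0.1504z;  y(z) = -0.0001+0.0289z
into |P−S₁|² = l²: 1.0235z² + -0.0205z + -0.1164 = 0;  Δ = 0.4768;  z = -0.3273 or 0.3473 → z<0 root = -0.3273
x = 0.0472, y = -0.0096

(0.0472, -0.0096, -0.3273)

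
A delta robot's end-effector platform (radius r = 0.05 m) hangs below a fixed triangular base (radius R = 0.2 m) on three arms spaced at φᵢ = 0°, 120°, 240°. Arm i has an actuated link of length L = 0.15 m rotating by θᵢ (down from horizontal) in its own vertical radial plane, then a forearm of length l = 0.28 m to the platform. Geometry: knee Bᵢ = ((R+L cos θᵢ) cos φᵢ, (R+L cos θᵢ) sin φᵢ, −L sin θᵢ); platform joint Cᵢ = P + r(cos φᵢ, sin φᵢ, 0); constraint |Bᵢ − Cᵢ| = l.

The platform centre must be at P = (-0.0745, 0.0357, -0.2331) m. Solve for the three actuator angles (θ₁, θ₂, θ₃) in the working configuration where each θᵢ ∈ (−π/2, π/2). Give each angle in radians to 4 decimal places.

θ₁ = 1.3089, θ₂ = 0.4364, θ₃ = 0.8726

arm 1 (φ=0.0°): x'=-0.0745, y'=0.0357
  A=0.2245, B=-0.2331, C=(l²−L²−A²−y'²−z²)/(2L)=-0.1670
  √(A²+B²)=0.3236;  θ1 = -0.8042+2.1131 ≈ 1.3089
φ2=120.0° → target in arm frame (0.0682, 0.0467)
  A cos θ + B sin θ = C:  0.0818·cos θ + -0.2331·sin θ = -0.0244
  γ=atan2(-0.2331,0.0818)=-1.2332;  ψ=arccos(-0.0986)=1.6696;  θ2=γ+ψ≈0.4364
rotate P by −φ3: (0.0063, -0.0824, -0.2331)
  e−x'=0.1437;  (l²−L²−(e−x')²−y'²−z²)/2L = -0.0862
  √(A²+B²)=0.2738;  θ3 = -1.0185+1.8911 ≈ 0.8726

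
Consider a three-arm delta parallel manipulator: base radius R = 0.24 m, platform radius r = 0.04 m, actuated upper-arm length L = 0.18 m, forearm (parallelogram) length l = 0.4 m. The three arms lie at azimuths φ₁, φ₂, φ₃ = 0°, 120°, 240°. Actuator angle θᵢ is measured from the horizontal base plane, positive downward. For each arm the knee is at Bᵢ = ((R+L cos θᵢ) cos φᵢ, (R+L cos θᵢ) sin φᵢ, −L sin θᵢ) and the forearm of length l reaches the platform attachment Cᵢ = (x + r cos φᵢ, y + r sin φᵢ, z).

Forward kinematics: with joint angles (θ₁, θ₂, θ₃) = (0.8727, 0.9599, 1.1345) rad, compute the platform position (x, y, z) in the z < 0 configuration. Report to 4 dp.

(0.0276, 0.0245, -0.4143)

centre 1 = (0.3157·cos0.0°, 0.3157·sin0.0°, -0.1379) = (0.3157, 0.0000, -0.1379)
centre 2 = (0.3032·cos120.0°, 0.3032·sin120.0°, -0.1474) = (-0.1516, 0.2626, -0.1474)
centre 3 = (0.2761·cos240.0°, 0.2761·sin240.0°, -0.1631) = (-0.1380, -0.2391, -0.1631)
eliminate P² terms by subtracting sphere 1 from 2 and 3
plane₁₂: -0.9346x+0.5252y+-0.0191z = -0.0050
Cramer: x(z) = 0.0116-0.0386z;  y(z) = 0.0112-0.0323z
sphere 1 gives Az²+Bz+C=0 with A=1.0025, B=0.2985, C=-0.0484;  B²−4AC=0.2832;  roots -0.4143, 0.1165;  negative root z = -0.4143
x = 0.0276, y = 0.0245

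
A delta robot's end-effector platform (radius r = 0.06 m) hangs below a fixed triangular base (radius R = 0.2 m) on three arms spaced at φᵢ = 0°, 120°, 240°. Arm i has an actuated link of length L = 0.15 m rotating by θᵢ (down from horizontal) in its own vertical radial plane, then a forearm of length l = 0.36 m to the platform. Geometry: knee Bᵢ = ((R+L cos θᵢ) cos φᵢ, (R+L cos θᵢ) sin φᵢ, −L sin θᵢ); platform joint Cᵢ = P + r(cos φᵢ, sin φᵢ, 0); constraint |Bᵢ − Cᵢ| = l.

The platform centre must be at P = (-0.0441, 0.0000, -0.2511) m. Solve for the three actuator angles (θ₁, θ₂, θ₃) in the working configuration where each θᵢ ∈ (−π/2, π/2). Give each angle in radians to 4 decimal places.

arm 1 (φ=0.0°): x'=-0.0441, y'=0.0000
  e−x'=0.1841;  (l²−L²−(e−x')²−y'²−z²)/2L = 0.0339
  √(A²+B²)=0.3114;  θ1 = -0.9382+1.4619 ≈ 0.5237
arm 2 (φ=120.0°): x'=0.0220, y'=0.0382
  e−x'=0.1180;  (l²−L²−(e−x')²−y'²−z²)/2L = 0.0956
  θ2 = atan2(B,A) + arccos(C/0.2774) = 0.0874
arm 3 (φ=240.0°): x'=0.0221, y'=-0.0382
  A cos θ + B sin θ = C:  0.1179·cos θ + -0.2511·sin θ = 0.0956
  √(A²+B²)=0.2774;  θ3 = -1.1317+1.2190 ≈ 0.0874

θ₁ = 0.5237, θ₂ = 0.0874, θ₃ = 0.0874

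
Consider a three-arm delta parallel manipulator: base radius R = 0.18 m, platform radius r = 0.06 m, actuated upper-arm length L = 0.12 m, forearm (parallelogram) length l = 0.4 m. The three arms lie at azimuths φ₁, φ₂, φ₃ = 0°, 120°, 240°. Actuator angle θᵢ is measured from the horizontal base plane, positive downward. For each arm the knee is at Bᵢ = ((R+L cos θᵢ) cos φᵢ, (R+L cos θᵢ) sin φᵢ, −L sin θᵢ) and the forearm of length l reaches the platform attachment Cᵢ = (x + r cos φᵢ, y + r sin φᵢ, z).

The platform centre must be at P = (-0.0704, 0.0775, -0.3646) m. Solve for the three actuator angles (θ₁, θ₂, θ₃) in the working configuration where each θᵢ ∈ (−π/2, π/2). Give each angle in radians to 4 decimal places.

θ₁ = 0.7857, θ₂ = -0.0873, θ₃ = 0.6112

rotate P by −φ1: (-0.0704, 0.0775, -0.3646)
  A=0.1904, B=-0.3646, C=(l²−L²−A²−y'²−z²)/(2L)=-0.1233
  √(A²+B²)=0.4113;  θ1 = -1.0895+1.8752 ≈ 0.7857
φ2=120.0° → target in arm frame (0.1023, 0.0222)
  A=0.0177, B=-0.3646, C=(l²−L²−A²−y'²−z²)/(2L)=0.0494
  γ=atan2(-0.3646,0.0177)=-1.5223;  ψ=arccos(0.1354)=1.4350;  θ2=γ+ψ≈-0.0873
rotate P by −φ3: (-0.0319, -0.0997, -0.3646)
  A=0.1519, B=-0.3646, C=(l²−L²−A²−y'²−z²)/(2L)=-0.0848
  √(A²+B²)=0.3950;  θ3 = -1.1760+1.7872 ≈ 0.6112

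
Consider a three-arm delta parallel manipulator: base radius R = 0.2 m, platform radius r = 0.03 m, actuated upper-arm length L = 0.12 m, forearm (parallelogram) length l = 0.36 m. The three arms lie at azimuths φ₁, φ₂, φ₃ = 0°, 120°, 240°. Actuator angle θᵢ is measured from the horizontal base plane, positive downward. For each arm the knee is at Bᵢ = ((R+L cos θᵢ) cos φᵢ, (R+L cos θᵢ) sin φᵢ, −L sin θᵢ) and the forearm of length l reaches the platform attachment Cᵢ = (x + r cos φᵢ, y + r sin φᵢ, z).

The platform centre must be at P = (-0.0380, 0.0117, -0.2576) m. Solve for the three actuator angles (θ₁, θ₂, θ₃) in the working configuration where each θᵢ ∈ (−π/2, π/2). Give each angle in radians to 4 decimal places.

φ1=0.0° → target in arm frame (-0.0380, 0.0117)
  e−x'=0.2080;  (l²−L²−(e−x')²−y'²−z²)/2L = 0.0227
  √(A²+B²)=0.3311;  θ1 = -0.8915+1.5023 ≈ 0.6107
arm 2 (φ=120.0°): x'=0.0291, y'=0.0271
  e−x'=0.1409;  (l²−L²−(e−x')²−y'²−z²)/2L = 0.1178
  √(A²+B²)=0.2936;  θ2 = -1.0704+1.1580 ≈ 0.0877
φ3=240.0° → target in arm frame (0.0089, -0.0388)
  A=0.1611, B=-0.2576, C=(l²−L²−A²−y'²−z²)/(2L)=0.0891
  γ=atan2(-0.2576,0.1611)=-1.0118;  ψ=arccos(0.2931)=1.2733;  θ3=γ+ψ≈0.2615

θ₁ = 0.6107, θ₂ = 0.0877, θ₃ = 0.2615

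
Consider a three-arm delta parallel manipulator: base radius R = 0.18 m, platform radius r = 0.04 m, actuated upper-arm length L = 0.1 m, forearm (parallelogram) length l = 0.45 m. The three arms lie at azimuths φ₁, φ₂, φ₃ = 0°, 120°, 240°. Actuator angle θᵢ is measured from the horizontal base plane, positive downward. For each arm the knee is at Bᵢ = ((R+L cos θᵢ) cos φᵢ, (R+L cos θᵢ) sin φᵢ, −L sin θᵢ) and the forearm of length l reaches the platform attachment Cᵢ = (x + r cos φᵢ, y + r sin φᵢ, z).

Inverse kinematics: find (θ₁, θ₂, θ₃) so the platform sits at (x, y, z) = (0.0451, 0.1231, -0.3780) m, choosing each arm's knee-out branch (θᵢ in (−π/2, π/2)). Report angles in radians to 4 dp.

θ₁ = -0.0867, θ₂ = -0.3490, θ₃ = 0.8729

φ1=0.0° → target in arm frame (0.0451, 0.1231)
  e−x'=0.0949;  (l²−L²−(e−x')²−y'²−z²)/2L = 0.1273
  θ1 = atan2(B,A) + arccos(C/0.3897) = -0.0867
arm 2 (φ=120.0°): x'=0.0841, y'=-0.1006
  A=0.0559, B=-0.3780, C=(l²−L²−A²−y'²−z²)/(2L)=0.1818
  √(A²+B²)=0.3821;  θ2 = -1.4239+1.0749 ≈ -0.3490
arm 3 (φ=240.0°): x'=-0.1292, y'=-0.0225
  e−x'=0.2692;  (l²−L²−(e−x')²−y'²−z²)/2L = -0.1167
  γ=atan2(-0.3780,0.2692)=-0.9520;  ψ=arccos(-0.2514)=1.8250;  θ3=γ+ψ≈0.8729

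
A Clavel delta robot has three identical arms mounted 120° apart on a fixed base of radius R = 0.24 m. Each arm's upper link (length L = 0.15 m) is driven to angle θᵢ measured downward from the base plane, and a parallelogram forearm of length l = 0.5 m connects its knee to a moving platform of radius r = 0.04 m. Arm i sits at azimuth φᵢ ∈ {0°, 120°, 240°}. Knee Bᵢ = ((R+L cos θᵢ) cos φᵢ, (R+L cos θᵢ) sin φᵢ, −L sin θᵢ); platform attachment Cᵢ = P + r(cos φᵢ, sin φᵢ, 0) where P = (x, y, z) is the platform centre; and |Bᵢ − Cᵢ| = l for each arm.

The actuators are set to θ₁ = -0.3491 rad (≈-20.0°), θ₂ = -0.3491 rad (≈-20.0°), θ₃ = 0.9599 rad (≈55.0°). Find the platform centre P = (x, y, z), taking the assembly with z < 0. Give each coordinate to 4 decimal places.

φ1=0.0°: virtual centre (0.3410, 0.0000, 0.0513), radius l
O2 = (0.3410·cos120.0°, 0.3410·sin120.0°, 0.0513) = (-0.1705, 0.2953, 0.0513)
arm 3 at φ=240.0°: ρ3 = 0.2860;  O3 = (-0.1430, -0.2477, -0.1229)
|O₂|²−|O₁|² = 0.0000;  |O₃|²−|O₁|² = -0.0220
linear system: -1.0229x+0.5905y = 0.0000−0.0000z; -0.9679x+-0.4954y = -0.0220−-0.3484z
det = 1.0784;  x = 0.0120+-0.1908z,  y = 0.0208+-0.3304z
sphere 1 gives Az²+Bz+C=0 with A=1.1456, B=0.0091, C=-0.1387;  B²−4AC=0.6358;  roots -0.3520, 0.3441;  negative root z = -0.3520
x = 0.0792, y = 0.1371

(0.0792, 0.1371, -0.3520)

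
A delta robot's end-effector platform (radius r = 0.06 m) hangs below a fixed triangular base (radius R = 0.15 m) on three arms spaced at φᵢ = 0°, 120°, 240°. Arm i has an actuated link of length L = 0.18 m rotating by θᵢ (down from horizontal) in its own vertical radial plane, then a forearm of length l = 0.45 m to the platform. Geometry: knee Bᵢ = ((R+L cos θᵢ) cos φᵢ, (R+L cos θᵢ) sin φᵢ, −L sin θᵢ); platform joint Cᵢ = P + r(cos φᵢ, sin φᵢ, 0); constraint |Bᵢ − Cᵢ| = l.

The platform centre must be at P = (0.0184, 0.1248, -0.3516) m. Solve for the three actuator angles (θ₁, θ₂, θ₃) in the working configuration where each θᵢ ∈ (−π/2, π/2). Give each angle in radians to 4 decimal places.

θ₁ = 0.0000, θ₂ = -0.3489, θ₃ = 0.5235

arm 1 (φ=0.0°): x'=0.0184, y'=0.1248
  A cos θ + B sin θ = C:  0.0716·cos θ + -0.3516·sin θ = 0.0716
  θ1 = atan2(B,A) + arccos(C/0.3588) = 0.0000
arm 2 (φ=120.0°): x'=0.0989, y'=-0.0783
  A=-0.0089, B=-0.3516, C=(l²−L²−A²−y'²−z²)/(2L)=0.1118
  θ2 = atan2(B,A) + arccos(C/0.3517) = -0.3489
φ3=240.0° → target in arm frame (-0.1173, -0.0465)
  e−x'=0.2073;  (l²−L²−(e−x')²−y'²−z²)/2L = 0.0038
  γ=atan2(-0.3516,0.2073)=-1.0381;  ψ=arccos(0.0092)=1.5616;  θ3=γ+ψ≈0.5235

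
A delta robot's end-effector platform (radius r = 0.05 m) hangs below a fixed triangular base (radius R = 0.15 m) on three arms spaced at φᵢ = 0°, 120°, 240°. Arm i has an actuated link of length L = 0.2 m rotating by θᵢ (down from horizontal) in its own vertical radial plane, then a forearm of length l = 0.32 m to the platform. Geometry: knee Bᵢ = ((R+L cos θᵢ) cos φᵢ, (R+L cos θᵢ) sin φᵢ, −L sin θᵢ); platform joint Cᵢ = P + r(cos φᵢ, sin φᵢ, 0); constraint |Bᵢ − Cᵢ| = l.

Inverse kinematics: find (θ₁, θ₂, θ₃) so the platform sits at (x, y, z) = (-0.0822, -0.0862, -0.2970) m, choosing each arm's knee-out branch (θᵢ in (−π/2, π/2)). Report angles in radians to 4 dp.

rotate P by −φ1: (-0.0822, -0.0862, -0.2970)
  e−x'=0.1822;  (l²−L²−(e−x')²−y'²−z²)/2L = -0.1661
  θ1 = atan2(B,A) + arccos(C/0.3484) = 1.0471
φ2=120.0° → target in arm frame (-0.0336, 0.1143)
  A=0.1336, B=-0.2970, C=(l²−L²−A²−y'²−z²)/(2L)=-0.1418
  √(A²+B²)=0.3256;  θ2 = -1.1482+2.0212 ≈ 0.8730
arm 3 (φ=240.0°): x'=0.1158, y'=-0.0281
  A=-0.0158, B=-0.2970, C=(l²−L²−A²−y'²−z²)/(2L)=-0.0671
  γ=atan2(-0.2970,-0.0158)=-1.6238;  ψ=arccos(-0.2257)=1.7984;  θ3=γ+ψ≈0.1746

θ₁ = 1.0471, θ₂ = 0.8730, θ₃ = 0.1746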